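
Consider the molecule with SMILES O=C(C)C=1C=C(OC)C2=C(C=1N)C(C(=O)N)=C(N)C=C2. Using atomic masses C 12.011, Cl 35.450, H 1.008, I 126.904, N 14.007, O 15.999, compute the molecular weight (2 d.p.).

273.29 g/mol

First, the molecular formula is C14H15N3O3 (counting implicit H from valence).
  C: 14 × 12.011 = 168.154
  H: 15 × 1.008 = 15.120
  N: 3 × 14.007 = 42.021
  O: 3 × 15.999 = 47.997
Sum: 14×12.011 + 15×1.008 + 3×14.007 + 3×15.999 = 273.292 → 273.29 g/mol.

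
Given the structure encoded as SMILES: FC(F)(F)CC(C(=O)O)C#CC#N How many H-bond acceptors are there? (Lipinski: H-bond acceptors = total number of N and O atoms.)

3

N atoms: 1; O atoms: 2.
Lipinski HBA = 1 + 2 = 3.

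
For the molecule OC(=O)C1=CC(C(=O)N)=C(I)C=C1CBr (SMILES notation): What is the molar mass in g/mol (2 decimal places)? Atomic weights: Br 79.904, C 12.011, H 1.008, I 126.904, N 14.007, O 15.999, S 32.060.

First, the molecular formula is C9H7BrINO3 (counting implicit H from valence).
  Br: 1 × 79.904 = 79.904
  C: 9 × 12.011 = 108.099
  H: 7 × 1.008 = 7.056
  I: 1 × 126.904 = 126.904
  N: 1 × 14.007 = 14.007
  O: 3 × 15.999 = 47.997
Sum: 1×79.904 + 9×12.011 + 7×1.008 + 1×126.904 + 1×14.007 + 3×15.999 = 383.967 → 383.97 g/mol.

383.97 g/mol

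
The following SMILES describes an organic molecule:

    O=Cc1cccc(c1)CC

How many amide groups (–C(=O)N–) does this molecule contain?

0

Scan the SMILES for the amide motif — none present.
Groups that are present: 1 aldehyde.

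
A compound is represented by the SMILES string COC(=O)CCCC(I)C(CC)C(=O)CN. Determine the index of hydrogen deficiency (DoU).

2

Degree of unsaturation = (number of rings) + (number of π bonds).
Ring closures in the SMILES: 0.
π bonds: 2 double bonds (each 1 DoU) → 2 DoU from unsaturation.
Total DoU = 0 + 2 = 2.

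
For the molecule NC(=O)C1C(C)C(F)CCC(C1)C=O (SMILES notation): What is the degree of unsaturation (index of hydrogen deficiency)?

3

Degree of unsaturation = (number of rings) + (number of π bonds).
Ring closures in the SMILES: 1.
π bonds: 2 double bonds (each 1 DoU) → 2 DoU from unsaturation.
Total DoU = 1 + 2 = 3.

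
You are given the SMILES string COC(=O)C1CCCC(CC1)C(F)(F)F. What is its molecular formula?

Walk through each heavy atom and fill implicit hydrogens from standard valence (C 4, N 3, O 2, S 2, halogen 1):
  atom 1: C, bond orders sum to 1 (valence 4) → 3 H
  atom 2: O, bond orders sum to 2 (valence 2) → 0 H
  atom 3: C, bond orders sum to 4 (valence 4) → 0 H
  atom 4: O, bond orders sum to 2 (valence 2) → 0 H
  atom 5: C, bond orders sum to 3 (valence 4) → 1 H
  atom 6: C, bond orders sum to 2 (valence 4) → 2 H
  atom 7: C, bond orders sum to 2 (valence 4) → 2 H
  atom 8: C, bond orders sum to 2 (valence 4) → 2 H
  atom 9: C, bond orders sum to 3 (valence 4) → 1 H
  atom 10: C, bond orders sum to 2 (valence 4) → 2 H
  atom 11: C, bond orders sum to 2 (valence 4) → 2 H
  atom 12: C, bond orders sum to 4 (valence 4) → 0 H
  atom 13: F (halogen, monovalent) → 0 H
  atom 14: F (halogen, monovalent) → 0 H
  atom 15: F (halogen, monovalent) → 0 H
Totals → C:10, H:15, F:3, O:2.

C10H15F3O2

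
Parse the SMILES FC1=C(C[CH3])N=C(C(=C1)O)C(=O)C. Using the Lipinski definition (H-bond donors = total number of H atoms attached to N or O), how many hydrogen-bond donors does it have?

1

Donors: find every N or O and count the H atoms it carries.
  atom 6 (N): bond orders sum to 3 → 0 H
  atom 10 (O): bond orders sum to 1 → 1 H
  atom 12 (O): bond orders sum to 2 → 0 H
Lipinski HBD = 1.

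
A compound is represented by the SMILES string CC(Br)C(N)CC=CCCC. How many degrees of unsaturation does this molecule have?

Molecular formula: C9H18BrN.
DoU = (2C + 2 + N − H − X) / 2, where X is the halogen count and O/S are ignored.
    = (2·9 + 2 + 1 − 18 − 1) / 2 = 2 / 2 = 1.

1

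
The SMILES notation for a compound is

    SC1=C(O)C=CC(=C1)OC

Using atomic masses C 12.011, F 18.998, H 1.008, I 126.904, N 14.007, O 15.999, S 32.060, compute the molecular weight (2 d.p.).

First, the molecular formula is C7H8O2S (counting implicit H from valence).
  C: 7 × 12.011 = 84.077
  H: 8 × 1.008 = 8.064
  O: 2 × 15.999 = 31.998
  S: 1 × 32.060 = 32.060
Sum: 7×12.011 + 8×1.008 + 2×15.999 + 1×32.060 = 156.199 → 156.20 g/mol.

156.20 g/mol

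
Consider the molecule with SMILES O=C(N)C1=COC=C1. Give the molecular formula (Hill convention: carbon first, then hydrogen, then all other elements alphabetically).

C5H5NO2

Walk through each heavy atom and fill implicit hydrogens from standard valence (C 4, N 3, O 2, S 2, halogen 1):
  atom 1: O, bond orders sum to 2 (valence 2) → 0 H
  atom 2: C, bond orders sum to 4 (valence 4) → 0 H
  atom 3: N, bond orders sum to 1 (valence 3) → 2 H
  atom 4: C, bond orders sum to 4 (valence 4) → 0 H
  atom 5: C, bond orders sum to 3 (valence 4) → 1 H
  atom 6: O, bond orders sum to 2 (valence 2) → 0 H
  atom 7: C, bond orders sum to 3 (valence 4) → 1 H
  atom 8: C, bond orders sum to 3 (valence 4) → 1 H
Totals → C:5, H:5, N:1, O:2.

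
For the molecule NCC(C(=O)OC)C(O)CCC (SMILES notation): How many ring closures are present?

In SMILES, each pair of matching ring-closure digits denotes one ring-closing bond; the number of such bonds equals the number of independent rings.
Ring-closure bonds here: 0.

0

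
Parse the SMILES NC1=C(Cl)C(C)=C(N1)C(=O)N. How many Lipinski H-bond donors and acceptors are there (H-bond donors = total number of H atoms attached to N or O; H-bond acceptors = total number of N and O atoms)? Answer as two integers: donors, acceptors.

5, 4

Donors: find every N or O and count the H atoms it carries.
  atom 1 (N): bond orders sum to 1 → 2 H
  atom 8 (N): bond orders sum to 2 → 1 H
  atom 10 (O): bond orders sum to 2 → 0 H
  atom 11 (N): bond orders sum to 1 → 2 H
Lipinski HBD = 5.
Acceptors: N atoms = 3, O atoms = 1 → HBA = 4.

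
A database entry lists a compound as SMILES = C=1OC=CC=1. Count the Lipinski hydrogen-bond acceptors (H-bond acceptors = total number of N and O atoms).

1

N atoms: 0; O atoms: 1.
Lipinski HBA = 0 + 1 = 1.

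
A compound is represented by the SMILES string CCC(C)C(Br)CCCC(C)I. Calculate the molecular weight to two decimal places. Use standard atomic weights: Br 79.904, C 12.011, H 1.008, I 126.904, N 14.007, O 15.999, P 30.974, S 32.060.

First, the molecular formula is C10H20BrI (counting implicit H from valence).
  Br: 1 × 79.904 = 79.904
  C: 10 × 12.011 = 120.110
  H: 20 × 1.008 = 20.160
  I: 1 × 126.904 = 126.904
Sum: 1×79.904 + 10×12.011 + 20×1.008 + 1×126.904 = 347.078 → 347.08 g/mol.

347.08 g/mol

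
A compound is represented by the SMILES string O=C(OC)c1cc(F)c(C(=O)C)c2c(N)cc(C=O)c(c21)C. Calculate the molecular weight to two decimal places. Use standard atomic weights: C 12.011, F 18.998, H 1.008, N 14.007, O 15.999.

First, the molecular formula is C16H14FNO4 (counting implicit H from valence).
  C: 16 × 12.011 = 192.176
  F: 1 × 18.998 = 18.998
  H: 14 × 1.008 = 14.112
  N: 1 × 14.007 = 14.007
  O: 4 × 15.999 = 63.996
Sum: 16×12.011 + 1×18.998 + 14×1.008 + 1×14.007 + 4×15.999 = 303.289 → 303.29 g/mol.

303.29 g/mol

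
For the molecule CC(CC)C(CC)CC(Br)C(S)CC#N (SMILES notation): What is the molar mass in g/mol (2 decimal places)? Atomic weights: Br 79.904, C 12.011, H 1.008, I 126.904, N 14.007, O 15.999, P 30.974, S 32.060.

292.28 g/mol

First, the molecular formula is C12H22BrNS (counting implicit H from valence).
  Br: 1 × 79.904 = 79.904
  C: 12 × 12.011 = 144.132
  H: 22 × 1.008 = 22.176
  N: 1 × 14.007 = 14.007
  S: 1 × 32.060 = 32.060
Sum: 1×79.904 + 12×12.011 + 22×1.008 + 1×14.007 + 1×32.060 = 292.279 → 292.28 g/mol.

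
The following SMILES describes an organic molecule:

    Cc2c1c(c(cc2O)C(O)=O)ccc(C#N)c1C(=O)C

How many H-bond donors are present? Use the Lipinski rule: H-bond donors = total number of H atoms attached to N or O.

2

Donors: find every N or O and count the H atoms it carries.
  atom 8 (O): bond orders sum to 1 → 1 H
  atom 10 (O): bond orders sum to 1 → 1 H
  atom 11 (O): bond orders sum to 2 → 0 H
  atom 16 (N): bond orders sum to 3 → 0 H
  atom 19 (O): bond orders sum to 2 → 0 H
Lipinski HBD = 2.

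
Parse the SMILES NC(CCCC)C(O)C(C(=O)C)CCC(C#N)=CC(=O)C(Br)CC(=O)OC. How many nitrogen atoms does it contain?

Scan the SMILES for N atoms (remember two-letter symbols like Cl and Br are single atoms).
Nitrogen count: 2.

2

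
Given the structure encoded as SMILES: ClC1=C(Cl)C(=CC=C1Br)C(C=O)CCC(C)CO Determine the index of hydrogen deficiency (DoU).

Molecular formula: C13H15BrCl2O2.
DoU = (2C + 2 + N − H − X) / 2, where X is the halogen count and O/S are ignored.
    = (2·13 + 2 + 0 − 15 − 3) / 2 = 10 / 2 = 5.

5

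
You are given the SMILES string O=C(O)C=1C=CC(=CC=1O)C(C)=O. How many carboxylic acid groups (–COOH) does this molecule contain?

1

The carboxylic acid motif appears at heavy-atom position 2 in the SMILES.
Other groups present: 1 hydroxyl, 1 ketone.
Carboxylic acid count: 1.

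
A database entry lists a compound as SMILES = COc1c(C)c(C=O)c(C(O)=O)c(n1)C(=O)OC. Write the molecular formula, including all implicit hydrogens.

C11H11NO6

Walk through each heavy atom and fill implicit hydrogens from standard valence (C 4, N 3, O 2, S 2, halogen 1); for lowercase aromatic atoms, an aromatic c carries 1 H when it has two neighbours and 0 H with three, and aromatic n carries 0 H:
  atom 1: C, bond orders sum to 1 (valence 4) → 3 H
  atom 2: O, bond orders sum to 2 (valence 2) → 0 H
  atom 3: aromatic c, 3 neighbours → 0 H
  atom 4: aromatic c, 3 neighbours → 0 H
  atom 5: C, bond orders sum to 1 (valence 4) → 3 H
  atom 6: aromatic c, 3 neighbours → 0 H
  atom 7: C, bond orders sum to 3 (valence 4) → 1 H
  atom 8: O, bond orders sum to 2 (valence 2) → 0 H
  atom 9: aromatic c, 3 neighbours → 0 H
  atom 10: C, bond orders sum to 4 (valence 4) → 0 H
  atom 11: O, bond orders sum to 1 (valence 2) → 1 H
  atom 12: O, bond orders sum to 2 (valence 2) → 0 H
  atom 13: aromatic c, 3 neighbours → 0 H
  atom 14: aromatic n, 2 neighbours → 0 H
  atom 15: C, bond orders sum to 4 (valence 4) → 0 H
  atom 16: O, bond orders sum to 2 (valence 2) → 0 H
  atom 17: O, bond orders sum to 2 (valence 2) → 0 H
  atom 18: C, bond orders sum to 1 (valence 4) → 3 H
Totals → C:11, H:11, N:1, O:6.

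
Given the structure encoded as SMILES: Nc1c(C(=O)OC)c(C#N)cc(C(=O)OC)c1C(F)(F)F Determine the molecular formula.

Walk through each heavy atom and fill implicit hydrogens from standard valence (C 4, N 3, O 2, S 2, halogen 1); for lowercase aromatic atoms, an aromatic c carries 1 H when it has two neighbours and 0 H with three, and aromatic n carries 0 H:
  atom 1: N, bond orders sum to 1 (valence 3) → 2 H
  atom 2: aromatic c, 3 neighbours → 0 H
  atom 3: aromatic c, 3 neighbours → 0 H
  atom 4: C, bond orders sum to 4 (valence 4) → 0 H
  atom 5: O, bond orders sum to 2 (valence 2) → 0 H
  atom 6: O, bond orders sum to 2 (valence 2) → 0 H
  atom 7: C, bond orders sum to 1 (valence 4) → 3 H
  atom 8: aromatic c, 3 neighbours → 0 H
  atom 9: C, bond orders sum to 4 (valence 4) → 0 H
  atom 10: N, bond orders sum to 3 (valence 3) → 0 H
  atom 11: aromatic c, 2 neighbours → 1 H
  atom 12: aromatic c, 3 neighbours → 0 H
  atom 13: C, bond orders sum to 4 (valence 4) → 0 H
  atom 14: O, bond orders sum to 2 (valence 2) → 0 H
  atom 15: O, bond orders sum to 2 (valence 2) → 0 H
  atom 16: C, bond orders sum to 1 (valence 4) → 3 H
  atom 17: aromatic c, 3 neighbours → 0 H
  atom 18: C, bond orders sum to 4 (valence 4) → 0 H
  atom 19: F (halogen, monovalent) → 0 H
  atom 20: F (halogen, monovalent) → 0 H
  atom 21: F (halogen, monovalent) → 0 H
Totals → C:12, H:9, F:3, N:2, O:4.

C12H9F3N2O4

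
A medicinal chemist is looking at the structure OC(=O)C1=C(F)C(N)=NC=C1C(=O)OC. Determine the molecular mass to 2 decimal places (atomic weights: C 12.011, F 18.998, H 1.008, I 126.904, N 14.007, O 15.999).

First, the molecular formula is C8H7FN2O4 (counting implicit H from valence).
  C: 8 × 12.011 = 96.088
  F: 1 × 18.998 = 18.998
  H: 7 × 1.008 = 7.056
  N: 2 × 14.007 = 28.014
  O: 4 × 15.999 = 63.996
Sum: 8×12.011 + 1×18.998 + 7×1.008 + 2×14.007 + 4×15.999 = 214.152 → 214.15 g/mol.

214.15 g/mol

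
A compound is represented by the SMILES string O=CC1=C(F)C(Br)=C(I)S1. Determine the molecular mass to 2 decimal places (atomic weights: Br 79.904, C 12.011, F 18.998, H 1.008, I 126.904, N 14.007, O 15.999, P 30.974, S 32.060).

334.93 g/mol

First, the molecular formula is C5HBrFIOS (counting implicit H from valence).
  Br: 1 × 79.904 = 79.904
  C: 5 × 12.011 = 60.055
  F: 1 × 18.998 = 18.998
  H: 1 × 1.008 = 1.008
  I: 1 × 126.904 = 126.904
  O: 1 × 15.999 = 15.999
  S: 1 × 32.060 = 32.060
Sum: 1×79.904 + 5×12.011 + 1×18.998 + 1×1.008 + 1×126.904 + 1×15.999 + 1×32.060 = 334.928 → 334.93 g/mol.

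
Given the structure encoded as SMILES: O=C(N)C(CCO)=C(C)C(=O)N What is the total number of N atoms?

2

Scan the SMILES for N atoms (remember two-letter symbols like Cl and Br are single atoms).
Nitrogen count: 2.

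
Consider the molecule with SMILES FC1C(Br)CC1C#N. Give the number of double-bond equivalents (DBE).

Molecular formula: C5H5BrFN.
DoU = (2C + 2 + N − H − X) / 2, where X is the halogen count and O/S are ignored.
    = (2·5 + 2 + 1 − 5 − 2) / 2 = 6 / 2 = 3.

3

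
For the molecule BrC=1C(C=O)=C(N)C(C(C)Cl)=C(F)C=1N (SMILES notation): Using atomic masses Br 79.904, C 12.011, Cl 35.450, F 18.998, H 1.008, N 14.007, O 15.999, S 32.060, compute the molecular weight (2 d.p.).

First, the molecular formula is C9H9BrClFN2O (counting implicit H from valence).
  Br: 1 × 79.904 = 79.904
  C: 9 × 12.011 = 108.099
  Cl: 1 × 35.450 = 35.450
  F: 1 × 18.998 = 18.998
  H: 9 × 1.008 = 9.072
  N: 2 × 14.007 = 28.014
  O: 1 × 15.999 = 15.999
Sum: 1×79.904 + 9×12.011 + 1×35.450 + 1×18.998 + 9×1.008 + 2×14.007 + 1×15.999 = 295.536 → 295.54 g/mol.

295.54 g/mol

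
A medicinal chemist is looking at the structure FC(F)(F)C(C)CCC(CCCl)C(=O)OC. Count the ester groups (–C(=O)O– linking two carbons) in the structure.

1

The ester motif appears at heavy-atom position 13 in the SMILES.
Ester count: 1.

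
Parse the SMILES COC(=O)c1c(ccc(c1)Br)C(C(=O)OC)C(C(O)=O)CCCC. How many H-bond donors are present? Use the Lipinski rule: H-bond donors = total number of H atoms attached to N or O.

Donors: find every N or O and count the H atoms it carries.
  atom 2 (O): bond orders sum to 2 → 0 H
  atom 4 (O): bond orders sum to 2 → 0 H
  atom 14 (O): bond orders sum to 2 → 0 H
  atom 15 (O): bond orders sum to 2 → 0 H
  atom 19 (O): bond orders sum to 1 → 1 H
  atom 20 (O): bond orders sum to 2 → 0 H
Lipinski HBD = 1.

1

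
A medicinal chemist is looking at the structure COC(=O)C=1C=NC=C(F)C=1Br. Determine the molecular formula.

Walk through each heavy atom and fill implicit hydrogens from standard valence (C 4, N 3, O 2, S 2, halogen 1):
  atom 1: C, bond orders sum to 1 (valence 4) → 3 H
  atom 2: O, bond orders sum to 2 (valence 2) → 0 H
  atom 3: C, bond orders sum to 4 (valence 4) → 0 H
  atom 4: O, bond orders sum to 2 (valence 2) → 0 H
  atom 5: C, bond orders sum to 4 (valence 4) → 0 H
  atom 6: C, bond orders sum to 3 (valence 4) → 1 H
  atom 7: N, bond orders sum to 3 (valence 3) → 0 H
  atom 8: C, bond orders sum to 3 (valence 4) → 1 H
  atom 9: C, bond orders sum to 4 (valence 4) → 0 H
  atom 10: F (halogen, monovalent) → 0 H
  atom 11: C, bond orders sum to 4 (valence 4) → 0 H
  atom 12: Br (halogen, monovalent) → 0 H
Totals → C:7, H:5, Br:1, F:1, N:1, O:2.
In Hill order: C7H5BrFNO2.

C7H5BrFNO2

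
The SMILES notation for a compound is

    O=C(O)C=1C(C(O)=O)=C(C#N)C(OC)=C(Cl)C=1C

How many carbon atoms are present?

11

Count every carbon token in the SMILES (each C, including those in ring-closure positions and inside branches).
Carbon count: 11.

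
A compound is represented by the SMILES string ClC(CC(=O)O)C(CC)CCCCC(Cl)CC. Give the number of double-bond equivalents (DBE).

1

Molecular formula: C13H24Cl2O2.
DoU = (2C + 2 + N − H − X) / 2, where X is the halogen count and O/S are ignored.
    = (2·13 + 2 + 0 − 24 − 2) / 2 = 2 / 2 = 1.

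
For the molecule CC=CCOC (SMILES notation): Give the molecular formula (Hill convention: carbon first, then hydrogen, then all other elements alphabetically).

C5H10O

Walk through each heavy atom and fill implicit hydrogens from standard valence (C 4, N 3, O 2, S 2, halogen 1):
  atom 1: C, bond orders sum to 1 (valence 4) → 3 H
  atom 2: C, bond orders sum to 3 (valence 4) → 1 H
  atom 3: C, bond orders sum to 3 (valence 4) → 1 H
  atom 4: C, bond orders sum to 2 (valence 4) → 2 H
  atom 5: O, bond orders sum to 2 (valence 2) → 0 H
  atom 6: C, bond orders sum to 1 (valence 4) → 3 H
Totals → C:5, H:10, O:1.
In Hill order: C5H10O.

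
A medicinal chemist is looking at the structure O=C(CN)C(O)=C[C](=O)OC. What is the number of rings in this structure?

In SMILES, each pair of matching ring-closure digits denotes one ring-closing bond; the number of such bonds equals the number of independent rings.
Ring-closure bonds here: 0.

0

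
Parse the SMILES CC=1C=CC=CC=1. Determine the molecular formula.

C7H8

Walk through each heavy atom and fill implicit hydrogens from standard valence (C 4, N 3, O 2, S 2, halogen 1):
  atom 1: C, bond orders sum to 1 (valence 4) → 3 H
  atom 2: C, bond orders sum to 4 (valence 4) → 0 H
  atom 3: C, bond orders sum to 3 (valence 4) → 1 H
  atom 4: C, bond orders sum to 3 (valence 4) → 1 H
  atom 5: C, bond orders sum to 3 (valence 4) → 1 H
  atom 6: C, bond orders sum to 3 (valence 4) → 1 H
  atom 7: C, bond orders sum to 3 (valence 4) → 1 H
Totals → C:7, H:8.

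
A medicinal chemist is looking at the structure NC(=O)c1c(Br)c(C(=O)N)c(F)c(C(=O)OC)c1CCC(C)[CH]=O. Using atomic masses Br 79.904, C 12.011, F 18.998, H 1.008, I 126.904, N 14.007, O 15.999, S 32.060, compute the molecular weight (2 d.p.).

First, the molecular formula is C15H16BrFN2O5 (counting implicit H from valence).
  Br: 1 × 79.904 = 79.904
  C: 15 × 12.011 = 180.165
  F: 1 × 18.998 = 18.998
  H: 16 × 1.008 = 16.128
  N: 2 × 14.007 = 28.014
  O: 5 × 15.999 = 79.995
Sum: 1×79.904 + 15×12.011 + 1×18.998 + 16×1.008 + 2×14.007 + 5×15.999 = 403.204 → 403.20 g/mol.

403.20 g/mol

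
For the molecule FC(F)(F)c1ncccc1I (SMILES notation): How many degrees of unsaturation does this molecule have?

4

Molecular formula: C6H3F3IN.
DoU = (2C + 2 + N − H − X) / 2, where X is the halogen count and O/S are ignored.
    = (2·6 + 2 + 1 − 3 − 4) / 2 = 8 / 2 = 4.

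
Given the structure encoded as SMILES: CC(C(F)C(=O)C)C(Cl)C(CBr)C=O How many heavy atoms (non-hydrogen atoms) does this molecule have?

14

Every atom symbol written in the SMILES (organic subset) is one heavy atom; implicit H are not written.
Heavy atoms by element → Br:1, C:9, Cl:1, F:1, O:2.
Total: 14.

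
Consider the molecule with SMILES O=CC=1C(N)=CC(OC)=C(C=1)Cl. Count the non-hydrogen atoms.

Every atom symbol written in the SMILES (organic subset) is one heavy atom; implicit H are not written.
Heavy atoms by element → C:8, Cl:1, N:1, O:2.
Total: 12.

12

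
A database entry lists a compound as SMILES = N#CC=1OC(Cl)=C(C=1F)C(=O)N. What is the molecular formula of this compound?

C6H2ClFN2O2

Walk through each heavy atom and fill implicit hydrogens from standard valence (C 4, N 3, O 2, S 2, halogen 1):
  atom 1: N, bond orders sum to 3 (valence 3) → 0 H
  atom 2: C, bond orders sum to 4 (valence 4) → 0 H
  atom 3: C, bond orders sum to 4 (valence 4) → 0 H
  atom 4: O, bond orders sum to 2 (valence 2) → 0 H
  atom 5: C, bond orders sum to 4 (valence 4) → 0 H
  atom 6: Cl (halogen, monovalent) → 0 H
  atom 7: C, bond orders sum to 4 (valence 4) → 0 H
  atom 8: C, bond orders sum to 4 (valence 4) → 0 H
  atom 9: F (halogen, monovalent) → 0 H
  atom 10: C, bond orders sum to 4 (valence 4) → 0 H
  atom 11: O, bond orders sum to 2 (valence 2) → 0 H
  atom 12: N, bond orders sum to 1 (valence 3) → 2 H
Totals → C:6, H:2, Cl:1, F:1, N:2, O:2.
In Hill order: C6H2ClFN2O2.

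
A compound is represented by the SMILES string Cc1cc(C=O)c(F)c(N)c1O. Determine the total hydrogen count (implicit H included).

8

Walk through each heavy atom and fill implicit hydrogens from standard valence (C 4, N 3, O 2, S 2, halogen 1); for lowercase aromatic atoms, an aromatic c carries 1 H when it has two neighbours and 0 H with three, and aromatic n carries 0 H:
  atom 1: C, bond orders sum to 1 (valence 4) → 3 H
  atom 2: aromatic c, 3 neighbours → 0 H
  atom 3: aromatic c, 2 neighbours → 1 H
  atom 4: aromatic c, 3 neighbours → 0 H
  atom 5: C, bond orders sum to 3 (valence 4) → 1 H
  atom 6: O, bond orders sum to 2 (valence 2) → 0 H
  atom 7: aromatic c, 3 neighbours → 0 H
  atom 8: F (halogen, monovalent) → 0 H
  atom 9: aromatic c, 3 neighbours → 0 H
  atom 10: N, bond orders sum to 1 (valence 3) → 2 H
  atom 11: aromatic c, 3 neighbours → 0 H
  atom 12: O, bond orders sum to 1 (valence 2) → 1 H
Total hydrogens: 8.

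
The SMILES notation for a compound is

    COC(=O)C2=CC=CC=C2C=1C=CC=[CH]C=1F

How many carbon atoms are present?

14

Count every carbon token in the SMILES (each C, including those in ring-closure positions and inside branches).
Carbon count: 14.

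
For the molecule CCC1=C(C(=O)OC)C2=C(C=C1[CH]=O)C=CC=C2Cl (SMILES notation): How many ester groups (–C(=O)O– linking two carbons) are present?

The ester motif appears at heavy-atom position 5 in the SMILES.
Other groups present: 1 aldehyde.
Ester count: 1.

1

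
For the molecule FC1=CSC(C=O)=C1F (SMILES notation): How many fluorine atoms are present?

Scan the SMILES for F atoms (remember two-letter symbols like Cl and Br are single atoms).
Fluorine count: 2.

2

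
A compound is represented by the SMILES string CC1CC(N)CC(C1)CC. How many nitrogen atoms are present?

Scan the SMILES for N atoms (remember two-letter symbols like Cl and Br are single atoms).
Nitrogen count: 1.

1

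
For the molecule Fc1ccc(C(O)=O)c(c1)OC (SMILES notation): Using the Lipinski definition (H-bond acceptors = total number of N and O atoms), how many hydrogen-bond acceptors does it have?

3

N atoms: 0; O atoms: 3.
Lipinski HBA = 0 + 3 = 3.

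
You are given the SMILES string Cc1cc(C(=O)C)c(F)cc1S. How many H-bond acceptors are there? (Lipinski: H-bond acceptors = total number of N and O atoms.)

N atoms: 0; O atoms: 1.
Lipinski HBA = 0 + 1 = 1.

1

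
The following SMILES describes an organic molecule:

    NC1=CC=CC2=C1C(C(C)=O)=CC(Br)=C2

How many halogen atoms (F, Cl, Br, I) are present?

Halogen atoms appear at heavy-atom position 14 (1×Br).
Other groups present: 1 ketone, 1 primary amine.
Halogen count: 1.

1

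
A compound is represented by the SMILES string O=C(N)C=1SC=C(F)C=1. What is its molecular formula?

Walk through each heavy atom and fill implicit hydrogens from standard valence (C 4, N 3, O 2, S 2, halogen 1):
  atom 1: O, bond orders sum to 2 (valence 2) → 0 H
  atom 2: C, bond orders sum to 4 (valence 4) → 0 H
  atom 3: N, bond orders sum to 1 (valence 3) → 2 H
  atom 4: C, bond orders sum to 4 (valence 4) → 0 H
  atom 5: S, bond orders sum to 2 (valence 2) → 0 H
  atom 6: C, bond orders sum to 3 (valence 4) → 1 H
  atom 7: C, bond orders sum to 4 (valence 4) → 0 H
  atom 8: F (halogen, monovalent) → 0 H
  atom 9: C, bond orders sum to 3 (valence 4) → 1 H
Totals → C:5, H:4, F:1, N:1, O:1, S:1.

C5H4FNOS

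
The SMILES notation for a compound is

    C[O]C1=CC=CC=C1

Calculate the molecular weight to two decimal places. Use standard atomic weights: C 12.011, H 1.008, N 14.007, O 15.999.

108.14 g/mol

First, the molecular formula is C7H8O (counting implicit H from valence).
  C: 7 × 12.011 = 84.077
  H: 8 × 1.008 = 8.064
  O: 1 × 15.999 = 15.999
Sum: 7×12.011 + 8×1.008 + 1×15.999 = 108.140 → 108.14 g/mol.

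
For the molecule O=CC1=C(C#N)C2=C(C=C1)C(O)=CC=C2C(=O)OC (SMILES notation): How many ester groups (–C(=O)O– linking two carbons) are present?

The ester motif appears at heavy-atom position 16 in the SMILES.
Other groups present: 1 aldehyde, 1 hydroxyl, 1 nitrile.
Ester count: 1.

1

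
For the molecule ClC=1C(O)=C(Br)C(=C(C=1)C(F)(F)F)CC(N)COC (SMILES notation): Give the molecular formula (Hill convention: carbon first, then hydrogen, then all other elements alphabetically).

Walk through each heavy atom and fill implicit hydrogens from standard valence (C 4, N 3, O 2, S 2, halogen 1):
  atom 1: Cl (halogen, monovalent) → 0 H
  atom 2: C, bond orders sum to 4 (valence 4) → 0 H
  atom 3: C, bond orders sum to 4 (valence 4) → 0 H
  atom 4: O, bond orders sum to 1 (valence 2) → 1 H
  atom 5: C, bond orders sum to 4 (valence 4) → 0 H
  atom 6: Br (halogen, monovalent) → 0 H
  atom 7: C, bond orders sum to 4 (valence 4) → 0 H
  atom 8: C, bond orders sum to 4 (valence 4) → 0 H
  atom 9: C, bond orders sum to 3 (valence 4) → 1 H
  atom 10: C, bond orders sum to 4 (valence 4) → 0 H
  atom 11: F (halogen, monovalent) → 0 H
  atom 12: F (halogen, monovalent) → 0 H
  atom 13: F (halogen, monovalent) → 0 H
  atom 14: C, bond orders sum to 2 (valence 4) → 2 H
  atom 15: C, bond orders sum to 3 (valence 4) → 1 H
  atom 16: N, bond orders sum to 1 (valence 3) → 2 H
  atom 17: C, bond orders sum to 2 (valence 4) → 2 H
  atom 18: O, bond orders sum to 2 (valence 2) → 0 H
  atom 19: C, bond orders sum to 1 (valence 4) → 3 H
Totals → C:11, H:12, Br:1, Cl:1, F:3, N:1, O:2.

C11H12BrClF3NO2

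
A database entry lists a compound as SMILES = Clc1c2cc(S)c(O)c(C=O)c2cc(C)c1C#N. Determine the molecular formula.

C13H8ClNO2S

Walk through each heavy atom and fill implicit hydrogens from standard valence (C 4, N 3, O 2, S 2, halogen 1); for lowercase aromatic atoms, an aromatic c carries 1 H when it has two neighbours and 0 H with three, and aromatic n carries 0 H:
  atom 1: Cl (halogen, monovalent) → 0 H
  atom 2: aromatic c, 3 neighbours → 0 H
  atom 3: aromatic c, 3 neighbours → 0 H
  atom 4: aromatic c, 2 neighbours → 1 H
  atom 5: aromatic c, 3 neighbours → 0 H
  atom 6: S, bond orders sum to 1 (valence 2) → 1 H
  atom 7: aromatic c, 3 neighbours → 0 H
  atom 8: O, bond orders sum to 1 (valence 2) → 1 H
  atom 9: aromatic c, 3 neighbours → 0 H
  atom 10: C, bond orders sum to 3 (valence 4) → 1 H
  atom 11: O, bond orders sum to 2 (valence 2) → 0 H
  atom 12: aromatic c, 3 neighbours → 0 H
  atom 13: aromatic c, 2 neighbours → 1 H
  atom 14: aromatic c, 3 neighbours → 0 H
  atom 15: C, bond orders sum to 1 (valence 4) → 3 H
  atom 16: aromatic c, 3 neighbours → 0 H
  atom 17: C, bond orders sum to 4 (valence 4) → 0 H
  atom 18: N, bond orders sum to 3 (valence 3) → 0 H
Totals → C:13, H:8, Cl:1, N:1, O:2, S:1.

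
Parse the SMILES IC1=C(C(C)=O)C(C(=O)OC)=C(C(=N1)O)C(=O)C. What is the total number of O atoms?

Scan the SMILES for O atoms (remember two-letter symbols like Cl and Br are single atoms).
Oxygen count: 5.

5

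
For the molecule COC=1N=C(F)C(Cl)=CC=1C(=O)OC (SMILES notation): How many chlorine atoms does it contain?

1

Scan the SMILES for Cl atoms (remember two-letter symbols like Cl and Br are single atoms).
Chlorine count: 1.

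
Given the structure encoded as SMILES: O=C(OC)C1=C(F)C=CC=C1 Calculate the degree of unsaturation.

Molecular formula: C8H7FO2.
DoU = (2C + 2 + N − H − X) / 2, where X is the halogen count and O/S are ignored.
    = (2·8 + 2 + 0 − 7 − 1) / 2 = 10 / 2 = 5.

5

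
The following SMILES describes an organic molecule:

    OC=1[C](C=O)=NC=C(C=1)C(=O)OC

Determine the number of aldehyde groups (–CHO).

The aldehyde motif appears at heavy-atom position 4 in the SMILES.
Other groups present: 1 ester, 1 hydroxyl.
Aldehyde count: 1.

1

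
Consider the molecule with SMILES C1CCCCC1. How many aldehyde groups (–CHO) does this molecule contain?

0

Scan the SMILES for the aldehyde motif — none present.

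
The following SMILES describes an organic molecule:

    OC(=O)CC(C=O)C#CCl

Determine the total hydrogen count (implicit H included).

Walk through each heavy atom and fill implicit hydrogens from standard valence (C 4, N 3, O 2, S 2, halogen 1):
  atom 1: O, bond orders sum to 1 (valence 2) → 1 H
  atom 2: C, bond orders sum to 4 (valence 4) → 0 H
  atom 3: O, bond orders sum to 2 (valence 2) → 0 H
  atom 4: C, bond orders sum to 2 (valence 4) → 2 H
  atom 5: C, bond orders sum to 3 (valence 4) → 1 H
  atom 6: C, bond orders sum to 3 (valence 4) → 1 H
  atom 7: O, bond orders sum to 2 (valence 2) → 0 H
  atom 8: C, bond orders sum to 4 (valence 4) → 0 H
  atom 9: C, bond orders sum to 4 (valence 4) → 0 H
  atom 10: Cl (halogen, monovalent) → 0 H
Total hydrogens: 5.

5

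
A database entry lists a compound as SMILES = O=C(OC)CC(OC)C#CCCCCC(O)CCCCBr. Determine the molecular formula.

Walk through each heavy atom and fill implicit hydrogens from standard valence (C 4, N 3, O 2, S 2, halogen 1):
  atom 1: O, bond orders sum to 2 (valence 2) → 0 H
  atom 2: C, bond orders sum to 4 (valence 4) → 0 H
  atom 3: O, bond orders sum to 2 (valence 2) → 0 H
  atom 4: C, bond orders sum to 1 (valence 4) → 3 H
  atom 5: C, bond orders sum to 2 (valence 4) → 2 H
  atom 6: C, bond orders sum to 3 (valence 4) → 1 H
  atom 7: O, bond orders sum to 2 (valence 2) → 0 H
  atom 8: C, bond orders sum to 1 (valence 4) → 3 H
  atom 9: C, bond orders sum to 4 (valence 4) → 0 H
  atom 10: C, bond orders sum to 4 (valence 4) → 0 H
  atom 11: C, bond orders sum to 2 (valence 4) → 2 H
  atom 12: C, bond orders sum to 2 (valence 4) → 2 H
  atom 13: C, bond orders sum to 2 (valence 4) → 2 H
  atom 14: C, bond orders sum to 2 (valence 4) → 2 H
  atom 15: C, bond orders sum to 3 (valence 4) → 1 H
  atom 16: O, bond orders sum to 1 (valence 2) → 1 H
  atom 17: C, bond orders sum to 2 (valence 4) → 2 H
  atom 18: C, bond orders sum to 2 (valence 4) → 2 H
  atom 19: C, bond orders sum to 2 (valence 4) → 2 H
  atom 20: C, bond orders sum to 2 (valence 4) → 2 H
  atom 21: Br (halogen, monovalent) → 0 H
Totals → C:16, H:27, Br:1, O:4.
In Hill order: C16H27BrO4.

C16H27BrO4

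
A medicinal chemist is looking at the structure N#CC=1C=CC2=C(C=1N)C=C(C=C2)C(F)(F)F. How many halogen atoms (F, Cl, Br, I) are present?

3

Halogen atoms appear at heavy-atom positions 15, 16, 17 (3×F).
Other groups present: 1 nitrile, 1 primary amine.
Halogen count: 3.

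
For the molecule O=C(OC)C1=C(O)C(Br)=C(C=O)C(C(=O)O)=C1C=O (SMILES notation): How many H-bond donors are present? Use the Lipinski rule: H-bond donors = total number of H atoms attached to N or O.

2

Donors: find every N or O and count the H atoms it carries.
  atom 1 (O): bond orders sum to 2 → 0 H
  atom 3 (O): bond orders sum to 2 → 0 H
  atom 7 (O): bond orders sum to 1 → 1 H
  atom 12 (O): bond orders sum to 2 → 0 H
  atom 15 (O): bond orders sum to 2 → 0 H
  atom 16 (O): bond orders sum to 1 → 1 H
  atom 19 (O): bond orders sum to 2 → 0 H
Lipinski HBD = 2.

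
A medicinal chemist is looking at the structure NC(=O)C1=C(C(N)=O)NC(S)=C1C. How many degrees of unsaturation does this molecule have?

5

Molecular formula: C7H9N3O2S.
DoU = (2C + 2 + N − H − X) / 2, where X is the halogen count and O/S are ignored.
    = (2·7 + 2 + 3 − 9 − 0) / 2 = 10 / 2 = 5.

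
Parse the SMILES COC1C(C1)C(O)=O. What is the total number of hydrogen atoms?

Walk through each heavy atom and fill implicit hydrogens from standard valence (C 4, N 3, O 2, S 2, halogen 1):
  atom 1: C, bond orders sum to 1 (valence 4) → 3 H
  atom 2: O, bond orders sum to 2 (valence 2) → 0 H
  atom 3: C, bond orders sum to 3 (valence 4) → 1 H
  atom 4: C, bond orders sum to 3 (valence 4) → 1 H
  atom 5: C, bond orders sum to 2 (valence 4) → 2 H
  atom 6: C, bond orders sum to 4 (valence 4) → 0 H
  atom 7: O, bond orders sum to 1 (valence 2) → 1 H
  atom 8: O, bond orders sum to 2 (valence 2) → 0 H
Total hydrogens: 8.

8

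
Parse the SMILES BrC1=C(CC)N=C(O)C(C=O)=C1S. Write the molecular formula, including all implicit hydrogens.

Walk through each heavy atom and fill implicit hydrogens from standard valence (C 4, N 3, O 2, S 2, halogen 1):
  atom 1: Br (halogen, monovalent) → 0 H
  atom 2: C, bond orders sum to 4 (valence 4) → 0 H
  atom 3: C, bond orders sum to 4 (valence 4) → 0 H
  atom 4: C, bond orders sum to 2 (valence 4) → 2 H
  atom 5: C, bond orders sum to 1 (valence 4) → 3 H
  atom 6: N, bond orders sum to 3 (valence 3) → 0 H
  atom 7: C, bond orders sum to 4 (valence 4) → 0 H
  atom 8: O, bond orders sum to 1 (valence 2) → 1 H
  atom 9: C, bond orders sum to 4 (valence 4) → 0 H
  atom 10: C, bond orders sum to 3 (valence 4) → 1 H
  atom 11: O, bond orders sum to 2 (valence 2) → 0 H
  atom 12: C, bond orders sum to 4 (valence 4) → 0 H
  atom 13: S, bond orders sum to 1 (valence 2) → 1 H
Totals → C:8, H:8, Br:1, N:1, O:2, S:1.

C8H8BrNO2S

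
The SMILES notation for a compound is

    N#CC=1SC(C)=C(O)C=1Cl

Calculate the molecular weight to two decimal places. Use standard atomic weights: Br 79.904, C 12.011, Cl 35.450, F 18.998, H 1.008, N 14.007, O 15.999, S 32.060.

173.61 g/mol

First, the molecular formula is C6H4ClNOS (counting implicit H from valence).
  C: 6 × 12.011 = 72.066
  Cl: 1 × 35.450 = 35.450
  H: 4 × 1.008 = 4.032
  N: 1 × 14.007 = 14.007
  O: 1 × 15.999 = 15.999
  S: 1 × 32.060 = 32.060
Sum: 6×12.011 + 1×35.450 + 4×1.008 + 1×14.007 + 1×15.999 + 1×32.060 = 173.614 → 173.61 g/mol.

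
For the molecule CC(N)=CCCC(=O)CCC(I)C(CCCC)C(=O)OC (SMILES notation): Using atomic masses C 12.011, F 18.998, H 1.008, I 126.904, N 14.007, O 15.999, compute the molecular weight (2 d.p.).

409.31 g/mol

First, the molecular formula is C16H28INO3 (counting implicit H from valence).
  C: 16 × 12.011 = 192.176
  H: 28 × 1.008 = 28.224
  I: 1 × 126.904 = 126.904
  N: 1 × 14.007 = 14.007
  O: 3 × 15.999 = 47.997
Sum: 16×12.011 + 28×1.008 + 1×126.904 + 1×14.007 + 3×15.999 = 409.308 → 409.31 g/mol.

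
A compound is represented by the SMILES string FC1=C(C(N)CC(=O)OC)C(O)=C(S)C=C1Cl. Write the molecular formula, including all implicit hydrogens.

C10H11ClFNO3S

Walk through each heavy atom and fill implicit hydrogens from standard valence (C 4, N 3, O 2, S 2, halogen 1):
  atom 1: F (halogen, monovalent) → 0 H
  atom 2: C, bond orders sum to 4 (valence 4) → 0 H
  atom 3: C, bond orders sum to 4 (valence 4) → 0 H
  atom 4: C, bond orders sum to 3 (valence 4) → 1 H
  atom 5: N, bond orders sum to 1 (valence 3) → 2 H
  atom 6: C, bond orders sum to 2 (valence 4) → 2 H
  atom 7: C, bond orders sum to 4 (valence 4) → 0 H
  atom 8: O, bond orders sum to 2 (valence 2) → 0 H
  atom 9: O, bond orders sum to 2 (valence 2) → 0 H
  atom 10: C, bond orders sum to 1 (valence 4) → 3 H
  atom 11: C, bond orders sum to 4 (valence 4) → 0 H
  atom 12: O, bond orders sum to 1 (valence 2) → 1 H
  atom 13: C, bond orders sum to 4 (valence 4) → 0 H
  atom 14: S, bond orders sum to 1 (valence 2) → 1 H
  atom 15: C, bond orders sum to 3 (valence 4) → 1 H
  atom 16: C, bond orders sum to 4 (valence 4) → 0 H
  atom 17: Cl (halogen, monovalent) → 0 H
Totals → C:10, H:11, Cl:1, F:1, N:1, O:3, S:1.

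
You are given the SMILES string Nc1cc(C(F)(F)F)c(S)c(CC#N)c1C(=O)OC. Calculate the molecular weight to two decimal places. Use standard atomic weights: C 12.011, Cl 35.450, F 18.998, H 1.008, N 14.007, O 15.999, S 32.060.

First, the molecular formula is C11H9F3N2O2S (counting implicit H from valence).
  C: 11 × 12.011 = 132.121
  F: 3 × 18.998 = 56.994
  H: 9 × 1.008 = 9.072
  N: 2 × 14.007 = 28.014
  O: 2 × 15.999 = 31.998
  S: 1 × 32.060 = 32.060
Sum: 11×12.011 + 3×18.998 + 9×1.008 + 2×14.007 + 2×15.999 + 1×32.060 = 290.259 → 290.26 g/mol.

290.26 g/mol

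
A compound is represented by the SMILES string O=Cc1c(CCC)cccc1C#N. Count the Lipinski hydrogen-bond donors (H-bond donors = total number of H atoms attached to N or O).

Donors: find every N or O and count the H atoms it carries.
  atom 1 (O): bond orders sum to 2 → 0 H
  atom 13 (N): bond orders sum to 3 → 0 H
Lipinski HBD = 0.

0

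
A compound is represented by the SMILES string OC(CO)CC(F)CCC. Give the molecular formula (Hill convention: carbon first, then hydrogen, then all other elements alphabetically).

Walk through each heavy atom and fill implicit hydrogens from standard valence (C 4, N 3, O 2, S 2, halogen 1):
  atom 1: O, bond orders sum to 1 (valence 2) → 1 H
  atom 2: C, bond orders sum to 3 (valence 4) → 1 H
  atom 3: C, bond orders sum to 2 (valence 4) → 2 H
  atom 4: O, bond orders sum to 1 (valence 2) → 1 H
  atom 5: C, bond orders sum to 2 (valence 4) → 2 H
  atom 6: C, bond orders sum to 3 (valence 4) → 1 H
  atom 7: F (halogen, monovalent) → 0 H
  atom 8: C, bond orders sum to 2 (valence 4) → 2 H
  atom 9: C, bond orders sum to 2 (valence 4) → 2 H
  atom 10: C, bond orders sum to 1 (valence 4) → 3 H
Totals → C:7, H:15, F:1, O:2.
In Hill order: C7H15FO2.

C7H15FO2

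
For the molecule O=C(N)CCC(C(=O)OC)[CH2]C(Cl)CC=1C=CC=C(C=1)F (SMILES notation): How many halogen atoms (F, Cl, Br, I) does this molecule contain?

Halogen atoms appear at heavy-atom positions 13, 21 (1×Cl, 1×F).
Other groups present: 1 amide, 1 ester.
Halogen count: 2.

2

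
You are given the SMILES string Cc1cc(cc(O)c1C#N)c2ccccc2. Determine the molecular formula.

Walk through each heavy atom and fill implicit hydrogens from standard valence (C 4, N 3, O 2, S 2, halogen 1); for lowercase aromatic atoms, an aromatic c carries 1 H when it has two neighbours and 0 H with three, and aromatic n carries 0 H:
  atom 1: C, bond orders sum to 1 (valence 4) → 3 H
  atom 2: aromatic c, 3 neighbours → 0 H
  atom 3: aromatic c, 2 neighbours → 1 H
  atom 4: aromatic c, 3 neighbours → 0 H
  atom 5: aromatic c, 2 neighbours → 1 H
  atom 6: aromatic c, 3 neighbours → 0 H
  atom 7: O, bond orders sum to 1 (valence 2) → 1 H
  atom 8: aromatic c, 3 neighbours → 0 H
  atom 9: C, bond orders sum to 4 (valence 4) → 0 H
  atom 10: N, bond orders sum to 3 (valence 3) → 0 H
  atom 11: aromatic c, 3 neighbours → 0 H
  atom 12: aromatic c, 2 neighbours → 1 H
  atom 13: aromatic c, 2 neighbours → 1 H
  atom 14: aromatic c, 2 neighbours → 1 H
  atom 15: aromatic c, 2 neighbours → 1 H
  atom 16: aromatic c, 2 neighbours → 1 H
Totals → C:14, H:11, N:1, O:1.
In Hill order: C14H11NO.

C14H11NO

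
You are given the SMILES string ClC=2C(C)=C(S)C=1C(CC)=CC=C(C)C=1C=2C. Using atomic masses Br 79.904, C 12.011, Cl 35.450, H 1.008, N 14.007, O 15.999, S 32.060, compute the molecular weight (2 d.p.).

First, the molecular formula is C15H17ClS (counting implicit H from valence).
  C: 15 × 12.011 = 180.165
  Cl: 1 × 35.450 = 35.450
  H: 17 × 1.008 = 17.136
  S: 1 × 32.060 = 32.060
Sum: 15×12.011 + 1×35.450 + 17×1.008 + 1×32.060 = 264.811 → 264.81 g/mol.

264.81 g/mol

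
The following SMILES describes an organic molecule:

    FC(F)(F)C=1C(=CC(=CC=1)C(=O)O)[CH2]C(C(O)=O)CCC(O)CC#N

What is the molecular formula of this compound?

Walk through each heavy atom and fill implicit hydrogens from standard valence (C 4, N 3, O 2, S 2, halogen 1):
  atom 1: F (halogen, monovalent) → 0 H
  atom 2: C, bond orders sum to 4 (valence 4) → 0 H
  atom 3: F (halogen, monovalent) → 0 H
  atom 4: F (halogen, monovalent) → 0 H
  atom 5: C, bond orders sum to 4 (valence 4) → 0 H
  atom 6: C, bond orders sum to 4 (valence 4) → 0 H
  atom 7: C, bond orders sum to 3 (valence 4) → 1 H
  atom 8: C, bond orders sum to 4 (valence 4) → 0 H
  atom 9: C, bond orders sum to 3 (valence 4) → 1 H
  atom 10: C, bond orders sum to 3 (valence 4) → 1 H
  atom 11: C, bond orders sum to 4 (valence 4) → 0 H
  atom 12: O, bond orders sum to 2 (valence 2) → 0 H
  atom 13: O, bond orders sum to 1 (valence 2) → 1 H
  atom 14: C with explicit H count 2
  atom 15: C, bond orders sum to 3 (valence 4) → 1 H
  atom 16: C, bond orders sum to 4 (valence 4) → 0 H
  atom 17: O, bond orders sum to 1 (valence 2) → 1 H
  atom 18: O, bond orders sum to 2 (valence 2) → 0 H
  atom 19: C, bond orders sum to 2 (valence 4) → 2 H
  atom 20: C, bond orders sum to 2 (valence 4) → 2 H
  atom 21: C, bond orders sum to 3 (valence 4) → 1 H
  atom 22: O, bond orders sum to 1 (valence 2) → 1 H
  atom 23: C, bond orders sum to 2 (valence 4) → 2 H
  atom 24: C, bond orders sum to 4 (valence 4) → 0 H
  atom 25: N, bond orders sum to 3 (valence 3) → 0 H
Totals → C:16, H:16, F:3, N:1, O:5.
In Hill order: C16H16F3NO5.

C16H16F3NO5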